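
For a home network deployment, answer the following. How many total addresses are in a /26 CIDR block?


Given: CIDR prefix /26
Host bits = 32 - 26 = 6
Total addresses = 2^6 = 64

64


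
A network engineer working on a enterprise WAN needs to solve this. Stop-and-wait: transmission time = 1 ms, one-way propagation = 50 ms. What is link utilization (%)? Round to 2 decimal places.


Given: Ttrans = 1 ms, Tprop = 50 ms
RTT = 2 * Tprop = 2 * 50 = 100 ms
U = Ttrans / (Ttrans + RTT)
U = 1 / (1 + 100)
U = 1 / 101 = 0.009901
U% = 0.99%

0.99


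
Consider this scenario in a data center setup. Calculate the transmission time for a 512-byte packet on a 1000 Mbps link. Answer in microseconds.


Given: packet = 512 bytes, bandwidth = 1000 Mbps
Packet in bits = 512 * 8 = 4096 bits
Bandwidth = 1000 * 10^6 = 1000000000 bps
Time = 4096 / 1000000000 seconds
Time in us = 4096 * 10^6 / 1000000000 = 4.096

4.096


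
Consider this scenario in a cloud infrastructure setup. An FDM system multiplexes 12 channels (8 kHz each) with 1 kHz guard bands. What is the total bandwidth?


Given: 12 channels, 8 kHz each, guard = 1 kHz
Channel bandwidth = 12 * 8 = 96 kHz
Guard bands = 11 gaps * 1 kHz = 11 kHz
Total = 96 + 11 = 107 kHz

107


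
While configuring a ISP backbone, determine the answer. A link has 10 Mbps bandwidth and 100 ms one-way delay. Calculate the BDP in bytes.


Given: bandwidth = 10 Mbps, delay = 100 ms
BDP in bits = 10 * 10^6 * 100 / 1000
BDP in bits = 1000000
BDP in bytes = 1000000 / 8 = 125000

125000


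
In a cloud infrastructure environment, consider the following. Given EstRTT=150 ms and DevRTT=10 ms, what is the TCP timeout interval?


Given: EstRTT = 150 ms, DevRTT = 10 ms
Timeout = EstRTT + 4 * DevRTT
4 * DevRTT = 4 * 10 = 40
Timeout = 150 + 40 = 190 ms

190


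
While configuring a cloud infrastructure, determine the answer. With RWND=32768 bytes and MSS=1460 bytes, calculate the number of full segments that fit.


Given: RWND = 32768 bytes, MSS = 1460 bytes
Full segments = floor(RWND / MSS)
Full segments = floor(32768 / 1460)
Full segments = floor(22.4438) = 22

22


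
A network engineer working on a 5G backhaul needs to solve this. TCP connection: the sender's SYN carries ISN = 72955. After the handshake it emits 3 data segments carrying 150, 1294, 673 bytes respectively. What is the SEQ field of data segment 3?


The SYN occupies sequence number ISN = 72955, so the first data byte is ISN + 1 = 72956.
SEQ of data segment i = (ISN + 1) + sum of payload sizes of segments 1..i-1.
Segment 1: SEQ = 72956, payload = 150 bytes
Segment 2: SEQ = 73106, payload = 1294 bytes
Segment 3: SEQ = 74400, payload = 673 bytes
SEQ of segment 3 = 72956 + 150 + 1294 = 74400

74400


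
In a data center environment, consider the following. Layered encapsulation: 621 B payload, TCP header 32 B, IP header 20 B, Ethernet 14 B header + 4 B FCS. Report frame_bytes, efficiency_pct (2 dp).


TCP segment = 621 + 32 = 653 B
IP packet = 653 + 20 = 673 B
Ethernet frame = 673 + 14 + 4 = 691 B
Efficiency = app / frame = 621 / 691 = 0.898698 = 89.8698% -> 89.87% (2 dp)

691, 89.87


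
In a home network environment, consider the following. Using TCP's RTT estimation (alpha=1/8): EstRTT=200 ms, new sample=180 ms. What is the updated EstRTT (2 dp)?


Given: EstRTT = 200 ms, SampleRTT = 180 ms, alpha = 1/8
New EstRTT = (1 - alpha) * EstRTT + alpha * SampleRTT
(7/8) * 200 = 175
(1/8) * 180 = 22.5
New EstRTT = 175 + 22.5 = 197.5 ms -> 197.50 ms (2 dp)

197.50


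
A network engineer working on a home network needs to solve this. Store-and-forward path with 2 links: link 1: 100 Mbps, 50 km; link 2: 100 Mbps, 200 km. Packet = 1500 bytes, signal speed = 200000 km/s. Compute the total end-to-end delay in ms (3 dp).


Packet = 1500 bytes = 12000 bits. Store-and-forward: sum (t_trans + t_prop) per link.
Link 1: t_trans = 12000/(100*10^6) s = 0.1200 ms; t_prop = 50/200000 s = 0.2500 ms; subtotal = 0.3700 ms
Link 2: t_trans = 12000/(100*10^6) s = 0.1200 ms; t_prop = 200/200000 s = 1.0000 ms; subtotal = 1.1200 ms
End-to-end = 0.3700 + 1.1200 = 1.4900 ms -> 1.490 ms (3 dp)

1.490


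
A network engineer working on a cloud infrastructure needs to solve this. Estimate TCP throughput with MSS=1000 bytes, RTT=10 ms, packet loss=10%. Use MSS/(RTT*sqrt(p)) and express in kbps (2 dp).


Given: MSS = 1000 bytes, RTT = 10 ms, loss = 10%
RTT in seconds = 10 / 1000 = 0.01
Loss rate = 10% = 0.1
sqrt(loss) = sqrt(0.1) = 0.316227766017
Throughput (bytes/s) = 1000 / (0.01 * 0.316227766017) = 316227.7660
Throughput (kbps) = 316227.7660 * 8 / 1000 = 2529.822128 -> 2529.82 kbps (2 dp)

2529.82


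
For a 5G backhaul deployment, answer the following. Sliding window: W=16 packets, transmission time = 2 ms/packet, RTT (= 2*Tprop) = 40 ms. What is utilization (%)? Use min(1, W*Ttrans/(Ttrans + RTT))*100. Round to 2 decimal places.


Given: W = 16, Ttrans = 2 ms, RTT = 40 ms (= 2 * Tprop, Tprop = 20 ms)
Cycle time = Ttrans + RTT = 2 + 40 = 42 ms (first packet sent until its ACK returns)
W * Ttrans = 16 * 2 = 32 ms of sending per cycle
W * Ttrans / (Ttrans + RTT) = 32 / 42 = 0.761905
U = min(1, 0.761905) = 0.761905
U% = 76.19%

76.19


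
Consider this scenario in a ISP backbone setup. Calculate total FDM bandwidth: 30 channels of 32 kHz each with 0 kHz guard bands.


Given: 30 channels, 32 kHz each, guard = 0 kHz
Channel bandwidth = 30 * 32 = 960 kHz
Guard bands = 29 gaps * 0 kHz = 0 kHz
Total = 960 + 0 = 960 kHz

960


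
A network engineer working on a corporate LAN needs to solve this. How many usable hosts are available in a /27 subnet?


Given: subnet mask /27
Host bits = 32 - 27 = 5
Total addresses = 2^5 = 32
Usable hosts = 32 - 2 (network + broadcast) = 30

30


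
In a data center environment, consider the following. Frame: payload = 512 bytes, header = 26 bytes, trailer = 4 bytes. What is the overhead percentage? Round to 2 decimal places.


Given: payload = 512 B, header = 26 B, trailer = 4 B
Overhead bytes = header + trailer = 26 + 4 = 30
Total frame = payload + overhead = 512 + 30 = 542
Overhead % = 30 / 542 * 100 = 5.5351% -> 5.54% (2 dp)

5.54


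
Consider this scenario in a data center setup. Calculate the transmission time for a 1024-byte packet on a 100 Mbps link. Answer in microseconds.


Given: packet = 1024 bytes, bandwidth = 100 Mbps
Packet in bits = 1024 * 8 = 8192 bits
Bandwidth = 100 * 10^6 = 100000000 bps
Time = 8192 / 100000000 seconds
Time in us = 8192 * 10^6 / 100000000 = 81.92

81.92


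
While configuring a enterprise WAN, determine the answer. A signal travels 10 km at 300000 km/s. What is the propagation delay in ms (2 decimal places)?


Given: distance = 10 km, speed = 300000 km/s
Delay = distance / speed = 10 / 300000 seconds
Delay in ms = 10 * 1000 / 300000
Delay = 0.0333 ms
Rounded to 2 dp = 0.03 ms

0.03


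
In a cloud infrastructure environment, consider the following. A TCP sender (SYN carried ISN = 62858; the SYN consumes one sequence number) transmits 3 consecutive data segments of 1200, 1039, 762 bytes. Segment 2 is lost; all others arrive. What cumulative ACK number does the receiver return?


SYN uses sequence number 62858; first data byte = ISN + 1 = 62859.
Segment 1: SEQ = 62859, len = 1200 B, covers [62859, 64058]
Segment 2: SEQ = 64059, len = 1039 B, covers [64059, 65097] [LOST]
Segment 3: SEQ = 65098, len = 762 B, covers [65098, 65859]
In-order data received: bytes [62859, 64058] (segments 1..1).
Segment 2 missing -> gap begins at byte 64059; later segments buffered out of order.
Cumulative ACK = next expected in-order byte = 62859 + 1200 = 64059

64059


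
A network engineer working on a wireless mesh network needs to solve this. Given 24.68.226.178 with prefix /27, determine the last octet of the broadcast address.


Given: IP = 24.68.226.178, prefix = /27
Host bits = 32 - 27 = 5
Network last octet = 178 AND mask = 160
Host part size = 2^5 - 1 = 31
Broadcast last octet = 160 OR 31 = 191

191


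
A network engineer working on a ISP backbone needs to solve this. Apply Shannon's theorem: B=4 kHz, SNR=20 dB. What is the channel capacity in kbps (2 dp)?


Given: B = 4 kHz, SNR = 20 dB
SNR linear = 10^(20/10) = 100
1 + SNR = 101
log2(101) = 6.6582114828
C = 4 * 1000 * 6.6582114828 = 26632.8459 bps
C = 26.632846 kbps -> 26.63 kbps (2 dp)

26.63


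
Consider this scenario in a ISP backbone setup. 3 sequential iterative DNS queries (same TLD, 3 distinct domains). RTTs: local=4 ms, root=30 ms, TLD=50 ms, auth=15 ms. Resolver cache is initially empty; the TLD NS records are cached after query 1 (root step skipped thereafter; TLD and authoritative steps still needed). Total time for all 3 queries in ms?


Lookup 1 (cold cache): local + root + TLD + auth = 4 + 30 + 50 + 15 = 99 ms
Lookups 2..3 (TLD NS cached -> skip root; new domain -> still ask TLD and auth): local + TLD + auth = 4 + 50 + 15 = 69 ms each
Remaining 2 lookups: 2 * 69 = 138 ms
Total = 99 + 138 = 237 ms

237


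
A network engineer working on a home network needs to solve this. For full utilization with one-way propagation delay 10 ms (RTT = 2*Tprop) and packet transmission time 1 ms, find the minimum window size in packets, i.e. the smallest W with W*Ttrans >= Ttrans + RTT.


Given: Ttrans = 1 ms, RTT = 20 ms (= 2 * Tprop, Tprop = 10 ms)
Time until first ACK returns = Ttrans + RTT = 1 + 20 = 21 ms
Need W * Ttrans >= Ttrans + RTT  ->  W >= (Ttrans + RTT) / Ttrans
(Ttrans + RTT) / Ttrans = 21 / 1 = 21
W_min = ceil(21) = 21

21


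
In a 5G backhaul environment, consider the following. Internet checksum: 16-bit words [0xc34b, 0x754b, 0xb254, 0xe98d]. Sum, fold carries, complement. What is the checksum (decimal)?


Given words: [0xc34b, 0x754b, 0xb254, 0xe98d]
Step 1: Sum all words
Raw sum = 49995 + 30027 + 45652 + 59789 = 185463
Step 2: Fold carry: (54391 + 2) = 54393
One's complement = ~54393 & 0xFFFF = 11142

11142


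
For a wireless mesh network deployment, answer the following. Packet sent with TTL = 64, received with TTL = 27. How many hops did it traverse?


Given: initial TTL = 64, received TTL = 27
Hops = initial TTL - received TTL
Hops = 64 - 27 = 37

37


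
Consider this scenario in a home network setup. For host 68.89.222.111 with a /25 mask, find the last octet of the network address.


Given: IP = 68.89.222.111, prefix = /25
Subnet mask = 255.255.255.128
Last octet of IP: 111
Last octet of mask: 128
Network last octet = 111 AND 128 = 0

0


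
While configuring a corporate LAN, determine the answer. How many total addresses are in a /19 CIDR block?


Given: CIDR prefix /19
Host bits = 32 - 19 = 13
Total addresses = 2^13 = 8192

8192


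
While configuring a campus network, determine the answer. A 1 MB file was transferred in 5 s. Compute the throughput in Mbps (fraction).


Given: file = 1 MB, time = 5 s
File in Mb = 1 * 8 = 8 Mb
Throughput = 8 / 5 Mbps
Throughput = 8/5 Mbps

8/5


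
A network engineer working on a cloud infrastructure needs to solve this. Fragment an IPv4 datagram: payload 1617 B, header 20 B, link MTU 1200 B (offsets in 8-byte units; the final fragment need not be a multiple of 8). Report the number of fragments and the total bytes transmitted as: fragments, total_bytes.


Max data per non-final fragment = floor((MTU - header)/8)*8 = floor((1200 - 20)/8)*8 = floor(1180/8)*8 = 1176 B
Final fragment needs no 8-byte alignment: it can carry up to MTU - header = 1180 B
Non-final fragments needed = ceil((payload - 1180) / 1176) = ceil(437/1176) = ceil(0.3716) = 1
Number of fragments = 1 + 1 = 2
Fragment sizes (data): 1 * 1176 B + 441 B (last, 441 <= 1180 OK)
Total bytes sent = payload + n_frags * header = 1617 + 2*20 = 1617 + 40 = 1657 B

2, 1657


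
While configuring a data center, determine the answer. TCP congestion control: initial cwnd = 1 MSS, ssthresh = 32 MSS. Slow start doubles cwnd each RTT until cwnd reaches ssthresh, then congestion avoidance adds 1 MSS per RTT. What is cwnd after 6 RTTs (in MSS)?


RTT 0: cwnd = 1 MSS (initial)
RTT 1: cwnd = 2 MSS (slow start, doubled)
RTT 2: cwnd = 4 MSS (slow start, doubled)
RTT 3: cwnd = 8 MSS (slow start, doubled)
RTT 4: cwnd = 16 MSS (slow start, doubled)
RTT 5: cwnd = 32 MSS (slow start, doubled)
RTT 6: cwnd = 33 MSS (congestion avoidance, +1)

33


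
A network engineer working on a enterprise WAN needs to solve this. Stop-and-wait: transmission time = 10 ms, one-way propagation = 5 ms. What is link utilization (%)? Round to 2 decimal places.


Given: Ttrans = 10 ms, Tprop = 5 ms
RTT = 2 * Tprop = 2 * 5 = 10 ms
U = Ttrans / (Ttrans + RTT)
U = 10 / (10 + 10)
U = 10 / 20 = 0.5
U% = 50.00%

50.00


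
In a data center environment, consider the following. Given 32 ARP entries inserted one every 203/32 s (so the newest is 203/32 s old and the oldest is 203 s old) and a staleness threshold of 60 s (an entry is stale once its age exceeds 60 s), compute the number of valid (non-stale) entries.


Ages are k * 203/32 s for k = 1..32 (spacing = 6.3438 s).
Entry k is valid iff k * 203/32 <= 60 iff k <= 32 * 60 / 203 = 9.4581
n_valid = floor(9.4581) = 9
(n_stale = 32 - 9 = 23)

9


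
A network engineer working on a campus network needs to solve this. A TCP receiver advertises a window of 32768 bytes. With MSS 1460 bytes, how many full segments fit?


Given: RWND = 32768 bytes, MSS = 1460 bytes
Full segments = floor(RWND / MSS)
Full segments = floor(32768 / 1460)
Full segments = floor(22.4438) = 22

22


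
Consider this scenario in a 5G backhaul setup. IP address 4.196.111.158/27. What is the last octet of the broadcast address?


Given: IP = 4.196.111.158, prefix = /27
Host bits = 32 - 27 = 5
Network last octet = 158 AND mask = 128
Host part size = 2^5 - 1 = 31
Broadcast last octet = 128 OR 31 = 159

159


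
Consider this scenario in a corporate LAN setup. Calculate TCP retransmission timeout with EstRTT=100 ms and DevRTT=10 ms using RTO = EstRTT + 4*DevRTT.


Given: EstRTT = 100 ms, DevRTT = 10 ms
Timeout = EstRTT + 4 * DevRTT
4 * DevRTT = 4 * 10 = 40
Timeout = 100 + 40 = 140 ms

140


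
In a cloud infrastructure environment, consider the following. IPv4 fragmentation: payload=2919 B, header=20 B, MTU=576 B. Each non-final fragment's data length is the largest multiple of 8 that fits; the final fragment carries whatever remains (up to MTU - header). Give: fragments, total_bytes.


Max data per non-final fragment = floor((MTU - header)/8)*8 = floor((576 - 20)/8)*8 = floor(556/8)*8 = 552 B
Final fragment needs no 8-byte alignment: it can carry up to MTU - header = 556 B
Non-final fragments needed = ceil((payload - 556) / 552) = ceil(2363/552) = ceil(4.2808) = 5
Number of fragments = 5 + 1 = 6
Fragment sizes (data): 5 * 552 B + 159 B (last, 159 <= 556 OK)
Total bytes sent = payload + n_frags * header = 2919 + 6*20 = 2919 + 120 = 3039 B

6, 3039


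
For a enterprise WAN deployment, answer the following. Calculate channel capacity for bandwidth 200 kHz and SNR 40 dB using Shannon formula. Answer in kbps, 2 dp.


Given: B = 200 kHz, SNR = 40 dB
SNR linear = 10^(40/10) = 10000
1 + SNR = 10001
log2(10001) = 13.2878566418
C = 200 * 1000 * 13.2878566418 = 2657571.3284 bps
C = 2657.571328 kbps -> 2657.57 kbps (2 dp)

2657.57


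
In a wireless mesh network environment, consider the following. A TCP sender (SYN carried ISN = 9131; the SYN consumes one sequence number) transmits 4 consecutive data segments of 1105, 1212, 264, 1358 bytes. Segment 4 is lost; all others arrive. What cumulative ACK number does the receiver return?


SYN uses sequence number 9131; first data byte = ISN + 1 = 9132.
Segment 1: SEQ = 9132, len = 1105 B, covers [9132, 10236]
Segment 2: SEQ = 10237, len = 1212 B, covers [10237, 11448]
Segment 3: SEQ = 11449, len = 264 B, covers [11449, 11712]
Segment 4: SEQ = 11713, len = 1358 B, covers [11713, 13070] [LOST]
In-order data received: bytes [9132, 11712] (segments 1..3).
Segment 4 missing -> gap begins at byte 11713.
Cumulative ACK = next expected in-order byte = 9132 + 1105 + 1212 + 264 = 11713

11713


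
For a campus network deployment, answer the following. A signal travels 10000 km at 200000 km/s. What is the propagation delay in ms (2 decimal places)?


Given: distance = 10000 km, speed = 200000 km/s
Delay = distance / speed = 10000 / 200000 seconds
Delay in ms = 10000 * 1000 / 200000
Delay = 50.0000 ms
Rounded to 2 dp = 50.00 ms

50.00


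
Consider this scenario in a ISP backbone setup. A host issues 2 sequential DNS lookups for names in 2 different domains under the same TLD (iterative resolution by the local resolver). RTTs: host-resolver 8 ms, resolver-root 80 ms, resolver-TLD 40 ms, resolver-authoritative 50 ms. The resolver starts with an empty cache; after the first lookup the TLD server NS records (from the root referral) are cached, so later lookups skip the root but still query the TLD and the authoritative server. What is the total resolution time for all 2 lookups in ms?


Lookup 1 (cold cache): local + root + TLD + auth = 8 + 80 + 40 + 50 = 178 ms
Lookups 2..2 (TLD NS cached -> skip root; new domain -> still ask TLD and auth): local + TLD + auth = 8 + 40 + 50 = 98 ms each
Remaining 1 lookups: 1 * 98 = 98 ms
Total = 178 + 98 = 276 ms

276


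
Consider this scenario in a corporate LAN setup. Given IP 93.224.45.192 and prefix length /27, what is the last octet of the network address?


Given: IP = 93.224.45.192, prefix = /27
Subnet mask = 255.255.255.224
Last octet of IP: 192
Last octet of mask: 224
Network last octet = 192 AND 224 = 192

192


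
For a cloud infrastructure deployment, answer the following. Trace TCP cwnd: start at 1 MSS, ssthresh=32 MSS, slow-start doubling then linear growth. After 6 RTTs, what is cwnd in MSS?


RTT 0: cwnd = 1 MSS (initial)
RTT 1: cwnd = 2 MSS (slow start, doubled)
RTT 2: cwnd = 4 MSS (slow start, doubled)
RTT 3: cwnd = 8 MSS (slow start, doubled)
RTT 4: cwnd = 16 MSS (slow start, doubled)
RTT 5: cwnd = 32 MSS (slow start, doubled)
RTT 6: cwnd = 33 MSS (congestion avoidance, +1)

33


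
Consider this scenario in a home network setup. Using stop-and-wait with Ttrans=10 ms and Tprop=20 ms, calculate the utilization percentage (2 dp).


Given: Ttrans = 10 ms, Tprop = 20 ms
RTT = 2 * Tprop = 2 * 20 = 40 ms
U = Ttrans / (Ttrans + RTT)
U = 10 / (10 + 40)
U = 10 / 50 = 0.2
U% = 20.00%

20.00


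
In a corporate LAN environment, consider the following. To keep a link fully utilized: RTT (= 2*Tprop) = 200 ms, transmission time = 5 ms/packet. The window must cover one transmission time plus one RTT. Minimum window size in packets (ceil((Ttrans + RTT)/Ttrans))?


Given: Ttrans = 5 ms, RTT = 200 ms (= 2 * Tprop, Tprop = 100 ms)
Time until first ACK returns = Ttrans + RTT = 5 + 200 = 205 ms
Need W * Ttrans >= Ttrans + RTT  ->  W >= (Ttrans + RTT) / Ttrans
(Ttrans + RTT) / Ttrans = 205 / 5 = 41
W_min = ceil(41) = 41

41


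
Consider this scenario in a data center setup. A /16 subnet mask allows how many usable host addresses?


Given: subnet mask /16
Host bits = 32 - 16 = 16
Total addresses = 2^16 = 65536
Usable hosts = 65536 - 2 (network + broadcast) = 65534

65534


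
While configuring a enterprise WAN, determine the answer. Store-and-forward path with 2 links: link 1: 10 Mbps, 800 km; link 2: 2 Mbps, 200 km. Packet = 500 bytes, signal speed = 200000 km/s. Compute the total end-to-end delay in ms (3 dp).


Packet = 500 bytes = 4000 bits. Store-and-forward: sum (t_trans + t_prop) per link.
Link 1: t_trans = 4000/(10*10^6) s = 0.4000 ms; t_prop = 800/200000 s = 4.0000 ms; subtotal = 4.4000 ms
Link 2: t_trans = 4000/(2*10^6) s = 2.0000 ms; t_prop = 200/200000 s = 1.0000 ms; subtotal = 3.0000 ms
End-to-end = 4.4000 + 3.0000 = 7.4000 ms -> 7.400 ms (3 dp)

7.400


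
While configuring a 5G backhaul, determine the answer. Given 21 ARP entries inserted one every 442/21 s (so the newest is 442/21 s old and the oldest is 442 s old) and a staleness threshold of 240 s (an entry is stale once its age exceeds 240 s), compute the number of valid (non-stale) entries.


Ages are k * 442/21 s for k = 1..21 (spacing = 21.0476 s).
Entry k is valid iff k * 442/21 <= 240 iff k <= 21 * 240 / 442 = 11.4027
n_valid = floor(11.4027) = 11
(n_stale = 21 - 11 = 10)

11


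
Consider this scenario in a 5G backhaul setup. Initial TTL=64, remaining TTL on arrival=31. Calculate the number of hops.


Given: initial TTL = 64, received TTL = 31
Hops = initial TTL - received TTL
Hops = 64 - 31 = 33

33


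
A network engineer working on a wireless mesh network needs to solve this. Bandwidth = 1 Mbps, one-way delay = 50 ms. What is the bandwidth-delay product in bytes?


Given: bandwidth = 1 Mbps, delay = 50 ms
BDP in bits = 1 * 10^6 * 50 / 1000
BDP in bits = 50000
BDP in bytes = 50000 / 8 = 6250

6250


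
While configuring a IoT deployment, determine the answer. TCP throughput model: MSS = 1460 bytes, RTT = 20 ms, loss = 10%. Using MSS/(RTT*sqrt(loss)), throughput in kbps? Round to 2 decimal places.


Given: MSS = 1460 bytes, RTT = 20 ms, loss = 10%
RTT in seconds = 20 / 1000 = 0.02
Loss rate = 10% = 0.1
sqrt(loss) = sqrt(0.1) = 0.316227766017
Throughput (bytes/s) = 1460 / (0.02 * 0.316227766017) = 230846.2692
Throughput (kbps) = 230846.2692 * 8 / 1000 = 1846.770154 -> 1846.77 kbps (2 dp)

1846.77


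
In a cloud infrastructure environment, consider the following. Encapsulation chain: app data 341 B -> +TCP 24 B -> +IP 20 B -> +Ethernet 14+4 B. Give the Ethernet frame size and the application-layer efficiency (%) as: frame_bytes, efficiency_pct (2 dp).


TCP segment = 341 + 24 = 365 B
IP packet = 365 + 20 = 385 B
Ethernet frame = 385 + 14 + 4 = 403 B
Efficiency = app / frame = 341 / 403 = 0.846154 = 84.6154% -> 84.62% (2 dp)

403, 84.62


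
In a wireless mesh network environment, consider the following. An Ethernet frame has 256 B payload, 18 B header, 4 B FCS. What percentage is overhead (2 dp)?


Given: payload = 256 B, header = 18 B, trailer = 4 B
Overhead bytes = header + trailer = 18 + 4 = 22
Total frame = payload + overhead = 256 + 22 = 278
Overhead % = 22 / 278 * 100 = 7.9137% -> 7.91% (2 dp)

7.91


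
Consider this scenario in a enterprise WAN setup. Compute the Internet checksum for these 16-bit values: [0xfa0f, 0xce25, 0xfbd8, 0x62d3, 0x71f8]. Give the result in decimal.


Given words: [0xfa0f, 0xce25, 0xfbd8, 0x62d3, 0x71f8]
Step 1: Sum all words
Raw sum = 64015 + 52773 + 64472 + 25299 + 29176 = 235735
Step 2: Fold carry: (39127 + 3) = 39130
One's complement = ~39130 & 0xFFFF = 26405

26405


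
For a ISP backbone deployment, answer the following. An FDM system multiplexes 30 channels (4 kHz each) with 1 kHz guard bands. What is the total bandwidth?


Given: 30 channels, 4 kHz each, guard = 1 kHz
Channel bandwidth = 30 * 4 = 120 kHz
Guard bands = 29 gaps * 1 kHz = 29 kHz
Total = 120 + 29 = 149 kHz

149


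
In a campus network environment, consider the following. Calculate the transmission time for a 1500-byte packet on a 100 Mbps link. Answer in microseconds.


Given: packet = 1500 bytes, bandwidth = 100 Mbps
Packet in bits = 1500 * 8 = 12000 bits
Bandwidth = 100 * 10^6 = 100000000 bps
Time = 12000 / 100000000 seconds
Time in us = 12000 * 10^6 / 100000000 = 120

120


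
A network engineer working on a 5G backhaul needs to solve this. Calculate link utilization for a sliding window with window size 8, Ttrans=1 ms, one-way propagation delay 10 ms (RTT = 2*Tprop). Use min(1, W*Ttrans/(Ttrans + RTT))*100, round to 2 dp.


Given: W = 8, Ttrans = 1 ms, RTT = 20 ms (= 2 * Tprop, Tprop = 10 ms)
Cycle time = Ttrans + RTT = 1 + 20 = 21 ms (first packet sent until its ACK returns)
W * Ttrans = 8 * 1 = 8 ms of sending per cycle
W * Ttrans / (Ttrans + RTT) = 8 / 21 = 0.380952
U = min(1, 0.380952) = 0.380952
U% = 38.10%

38.10


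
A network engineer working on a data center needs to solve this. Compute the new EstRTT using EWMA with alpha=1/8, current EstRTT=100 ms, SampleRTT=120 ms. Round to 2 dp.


Given: EstRTT = 100 ms, SampleRTT = 120 ms, alpha = 1/8
New EstRTT = (1 - alpha) * EstRTT + alpha * SampleRTT
(7/8) * 100 = 87.5
(1/8) * 120 = 15
New EstRTT = 87.5 + 15 = 102.5 ms -> 102.50 ms (2 dp)

102.50


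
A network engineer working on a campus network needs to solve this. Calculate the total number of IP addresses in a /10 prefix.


Given: CIDR prefix /10
Host bits = 32 - 10 = 22
Total addresses = 2^22 = 4194304

4194304


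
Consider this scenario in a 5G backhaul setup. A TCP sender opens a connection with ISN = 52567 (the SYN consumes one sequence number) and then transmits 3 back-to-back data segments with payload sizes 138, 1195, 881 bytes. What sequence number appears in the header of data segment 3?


The SYN occupies sequence number ISN = 52567, so the first data byte is ISN + 1 = 52568.
SEQ of data segment i = (ISN + 1) + sum of payload sizes of segments 1..i-1.
Segment 1: SEQ = 52568, payload = 138 bytes
Segment 2: SEQ = 52706, payload = 1195 bytes
Segment 3: SEQ = 53901, payload = 881 bytes
SEQ of segment 3 = 52568 + 138 + 1195 = 53901

53901


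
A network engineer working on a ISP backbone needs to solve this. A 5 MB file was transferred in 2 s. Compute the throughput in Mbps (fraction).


Given: file = 5 MB, time = 2 s
File in Mb = 5 * 8 = 40 Mb
Throughput = 40 / 2 Mbps
Throughput = 20 Mbps

20


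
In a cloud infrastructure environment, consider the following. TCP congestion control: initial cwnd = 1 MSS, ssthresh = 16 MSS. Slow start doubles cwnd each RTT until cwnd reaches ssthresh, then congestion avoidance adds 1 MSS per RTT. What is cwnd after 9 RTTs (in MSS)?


RTT 0: cwnd = 1 MSS (initial)
RTT 1: cwnd = 2 MSS (slow start, doubled)
RTT 2: cwnd = 4 MSS (slow start, doubled)
RTT 3: cwnd = 8 MSS (slow start, doubled)
RTT 4: cwnd = 16 MSS (slow start, doubled)
RTT 5: cwnd = 17 MSS (congestion avoidance, +1)
RTT 6: cwnd = 18 MSS (congestion avoidance, +1)
RTT 7: cwnd = 19 MSS (congestion avoidance, +1)
RTT 8: cwnd = 20 MSS (congestion avoidance, +1)
RTT 9: cwnd = 21 MSS (congestion avoidance, +1)

21


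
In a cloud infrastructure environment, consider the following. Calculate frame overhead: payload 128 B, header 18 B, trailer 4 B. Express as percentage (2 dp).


Given: payload = 128 B, header = 18 B, trailer = 4 B
Overhead bytes = header + trailer = 18 + 4 = 22
Total frame = payload + overhead = 128 + 22 = 150
Overhead % = 22 / 150 * 100 = 14.6667% -> 14.67% (2 dp)

14.67


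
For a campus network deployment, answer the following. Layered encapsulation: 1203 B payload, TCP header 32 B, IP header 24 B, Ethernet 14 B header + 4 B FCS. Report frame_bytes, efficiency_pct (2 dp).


TCP segment = 1203 + 32 = 1235 B
IP packet = 1235 + 24 = 1259 B
Ethernet frame = 1259 + 14 + 4 = 1277 B
Efficiency = app / frame = 1203 / 1277 = 0.942052 = 94.2052% -> 94.21% (2 dp)

1277, 94.21


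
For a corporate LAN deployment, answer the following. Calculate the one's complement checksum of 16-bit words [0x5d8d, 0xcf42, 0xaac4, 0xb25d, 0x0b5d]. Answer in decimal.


Given words: [0x5d8d, 0xcf42, 0xaac4, 0xb25d, 0x0b5d]
Step 1: Sum all words
Raw sum = 23949 + 53058 + 43716 + 45661 + 2909 = 169293
Step 2: Fold carry: (38221 + 2) = 38223
One's complement = ~38223 & 0xFFFF = 27312

27312


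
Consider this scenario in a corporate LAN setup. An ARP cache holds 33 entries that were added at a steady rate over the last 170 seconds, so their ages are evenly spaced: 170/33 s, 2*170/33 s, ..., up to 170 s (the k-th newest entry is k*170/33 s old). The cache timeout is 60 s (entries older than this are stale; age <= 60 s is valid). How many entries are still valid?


Ages are k * 170/33 s for k = 1..33 (spacing = 5.1515 s).
Entry k is valid iff k * 170/33 <= 60 iff k <= 33 * 60 / 170 = 11.6471
n_valid = floor(11.6471) = 11
(n_stale = 33 - 11 = 22)

11


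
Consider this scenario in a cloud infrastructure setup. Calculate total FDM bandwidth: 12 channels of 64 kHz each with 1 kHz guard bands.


Given: 12 channels, 64 kHz each, guard = 1 kHz
Channel bandwidth = 12 * 64 = 768 kHz
Guard bands = 11 gaps * 1 kHz = 11 kHz
Total = 768 + 11 = 779 kHz

779


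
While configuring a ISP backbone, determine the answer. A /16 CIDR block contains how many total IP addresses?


Given: CIDR prefix /16
Host bits = 32 - 16 = 16
Total addresses = 2^16 = 65536

65536


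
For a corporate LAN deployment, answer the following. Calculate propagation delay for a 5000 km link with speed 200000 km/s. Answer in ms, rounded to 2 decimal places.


Given: distance = 5000 km, speed = 200000 km/s
Delay = distance / speed = 5000 / 200000 seconds
Delay in ms = 5000 * 1000 / 200000
Delay = 25.0000 ms
Rounded to 2 dp = 25.00 ms

25.00


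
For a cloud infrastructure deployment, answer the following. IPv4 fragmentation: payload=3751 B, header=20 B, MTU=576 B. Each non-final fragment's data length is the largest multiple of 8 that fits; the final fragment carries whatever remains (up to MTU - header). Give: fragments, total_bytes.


Max data per non-final fragment = floor((MTU - header)/8)*8 = floor((576 - 20)/8)*8 = floor(556/8)*8 = 552 B
Final fragment needs no 8-byte alignment: it can carry up to MTU - header = 556 B
Non-final fragments needed = ceil((payload - 556) / 552) = ceil(3195/552) = ceil(5.7880) = 6
Number of fragments = 6 + 1 = 7
Fragment sizes (data): 6 * 552 B + 439 B (last, 439 <= 556 OK)
Total bytes sent = payload + n_frags * header = 3751 + 7*20 = 3751 + 140 = 3891 B

7, 3891


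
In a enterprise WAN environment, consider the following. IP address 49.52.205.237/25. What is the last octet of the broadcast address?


Given: IP = 49.52.205.237, prefix = /25
Host bits = 32 - 25 = 7
Network last octet = 237 AND mask = 128
Host part size = 2^7 - 1 = 127
Broadcast last octet = 128 OR 127 = 255

255


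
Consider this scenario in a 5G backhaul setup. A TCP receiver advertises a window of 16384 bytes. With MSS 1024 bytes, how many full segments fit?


Given: RWND = 16384 bytes, MSS = 1024 bytes
Full segments = floor(RWND / MSS)
Full segments = floor(16384 / 1024)
Full segments = floor(16.0) = 16

16


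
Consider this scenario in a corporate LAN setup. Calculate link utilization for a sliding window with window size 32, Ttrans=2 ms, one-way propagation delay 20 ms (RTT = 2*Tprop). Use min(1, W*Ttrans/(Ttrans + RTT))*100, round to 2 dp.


Given: W = 32, Ttrans = 2 ms, RTT = 40 ms (= 2 * Tprop, Tprop = 20 ms)
Cycle time = Ttrans + RTT = 2 + 40 = 42 ms (first packet sent until its ACK returns)
W * Ttrans = 32 * 2 = 64 ms of sending per cycle
W * Ttrans / (Ttrans + RTT) = 64 / 42 = 1.523810
U = min(1, 1.523810) = 1.000000
U% = 100.00%

100.00


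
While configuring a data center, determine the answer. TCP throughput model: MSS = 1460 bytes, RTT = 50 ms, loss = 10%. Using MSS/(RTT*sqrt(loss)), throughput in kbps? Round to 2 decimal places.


Given: MSS = 1460 bytes, RTT = 50 ms, loss = 10%
RTT in seconds = 50 / 1000 = 0.05
Loss rate = 10% = 0.1
sqrt(loss) = sqrt(0.1) = 0.316227766017
Throughput (bytes/s) = 1460 / (0.05 * 0.316227766017) = 92338.5077
Throughput (kbps) = 92338.5077 * 8 / 1000 = 738.708061 -> 738.71 kbps (2 dp)

738.71


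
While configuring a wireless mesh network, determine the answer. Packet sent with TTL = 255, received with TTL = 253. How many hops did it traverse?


Given: initial TTL = 255, received TTL = 253
Hops = initial TTL - received TTL
Hops = 255 - 253 = 2

2


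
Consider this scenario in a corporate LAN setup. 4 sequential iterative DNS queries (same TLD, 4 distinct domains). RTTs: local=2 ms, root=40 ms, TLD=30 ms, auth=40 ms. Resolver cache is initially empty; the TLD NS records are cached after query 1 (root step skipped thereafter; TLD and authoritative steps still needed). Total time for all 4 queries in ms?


Lookup 1 (cold cache): local + root + TLD + auth = 2 + 40 + 30 + 40 = 112 ms
Lookups 2..4 (TLD NS cached -> skip root; new domain -> still ask TLD and auth): local + TLD + auth = 2 + 30 + 40 = 72 ms each
Remaining 3 lookups: 3 * 72 = 216 ms
Total = 112 + 216 = 328 ms

328


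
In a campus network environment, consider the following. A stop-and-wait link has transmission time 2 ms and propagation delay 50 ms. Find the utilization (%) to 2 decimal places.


Given: Ttrans = 2 ms, Tprop = 50 ms
RTT = 2 * Tprop = 2 * 50 = 100 ms
U = Ttrans / (Ttrans + RTT)
U = 2 / (2 + 100)
U = 2 / 102 = 0.019608
U% = 1.96%

1.96


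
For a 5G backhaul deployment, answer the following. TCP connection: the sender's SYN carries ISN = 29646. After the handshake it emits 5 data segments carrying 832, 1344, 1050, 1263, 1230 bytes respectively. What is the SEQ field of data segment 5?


The SYN occupies sequence number ISN = 29646, so the first data byte is ISN + 1 = 29647.
SEQ of data segment i = (ISN + 1) + sum of payload sizes of segments 1..i-1.
Segment 1: SEQ = 29647, payload = 832 bytes
Segment 2: SEQ = 30479, payload = 1344 bytes
Segment 3: SEQ = 31823, payload = 1050 bytes
Segment 4: SEQ = 32873, payload = 1263 bytes
Segment 5: SEQ = 34136, payload = 1230 bytes
SEQ of segment 5 = 29647 + 832 + 1344 + 1050 + 1263 = 34136

34136


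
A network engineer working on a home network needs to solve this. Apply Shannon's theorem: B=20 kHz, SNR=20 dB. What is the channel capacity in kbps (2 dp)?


Given: B = 20 kHz, SNR = 20 dB
SNR linear = 10^(20/10) = 100
1 + SNR = 101
log2(101) = 6.6582114828
C = 20 * 1000 * 6.6582114828 = 133164.2297 bps
C = 133.164230 kbps -> 133.16 kbps (2 dp)

133.16


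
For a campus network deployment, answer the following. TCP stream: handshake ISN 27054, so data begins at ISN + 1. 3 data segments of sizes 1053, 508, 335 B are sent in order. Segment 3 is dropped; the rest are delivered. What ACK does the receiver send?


SYN uses sequence number 27054; first data byte = ISN + 1 = 27055.
Segment 1: SEQ = 27055, len = 1053 B, covers [27055, 28107]
Segment 2: SEQ = 28108, len = 508 B, covers [28108, 28615]
Segment 3: SEQ = 28616, len = 335 B, covers [28616, 28950] [LOST]
In-order data received: bytes [27055, 28615] (segments 1..2).
Segment 3 missing -> gap begins at byte 28616.
Cumulative ACK = next expected in-order byte = 27055 + 1053 + 508 = 28616

28616


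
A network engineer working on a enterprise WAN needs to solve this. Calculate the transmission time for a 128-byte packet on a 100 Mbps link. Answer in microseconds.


Given: packet = 128 bytes, bandwidth = 100 Mbps
Packet in bits = 128 * 8 = 1024 bits
Bandwidth = 100 * 10^6 = 100000000 bps
Time = 1024 / 100000000 seconds
Time in us = 1024 * 10^6 / 100000000 = 10.24

10.24


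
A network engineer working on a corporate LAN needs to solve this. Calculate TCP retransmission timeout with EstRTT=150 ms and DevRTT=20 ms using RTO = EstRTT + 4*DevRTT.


Given: EstRTT = 150 ms, DevRTT = 20 ms
Timeout = EstRTT + 4 * DevRTT
4 * DevRTT = 4 * 20 = 80
Timeout = 150 + 80 = 230 ms

230


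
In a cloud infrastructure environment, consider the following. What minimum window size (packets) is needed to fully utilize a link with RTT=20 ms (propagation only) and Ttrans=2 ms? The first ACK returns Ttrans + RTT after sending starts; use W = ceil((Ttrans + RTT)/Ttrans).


Given: Ttrans = 2 ms, RTT = 20 ms (= 2 * Tprop, Tprop = 10 ms)
Time until first ACK returns = Ttrans + RTT = 2 + 20 = 22 ms
Need W * Ttrans >= Ttrans + RTT  ->  W >= (Ttrans + RTT) / Ttrans
(Ttrans + RTT) / Ttrans = 22 / 2 = 11
W_min = ceil(11) = 11

11


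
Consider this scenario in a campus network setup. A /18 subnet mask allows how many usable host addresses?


Given: subnet mask /18
Host bits = 32 - 18 = 14
Total addresses = 2^14 = 16384
Usable hosts = 16384 - 2 (network + broadcast) = 16382

16382


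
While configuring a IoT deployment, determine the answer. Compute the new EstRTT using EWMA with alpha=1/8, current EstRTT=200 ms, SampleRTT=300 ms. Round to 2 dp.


Given: EstRTT = 200 ms, SampleRTT = 300 ms, alpha = 1/8
New EstRTT = (1 - alpha) * EstRTT + alpha * SampleRTT
(7/8) * 200 = 175
(1/8) * 300 = 37.5
New EstRTT = 175 + 37.5 = 212.5 ms -> 212.50 ms (2 dp)

212.50


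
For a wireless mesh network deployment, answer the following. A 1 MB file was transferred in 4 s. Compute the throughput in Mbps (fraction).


Given: file = 1 MB, time = 4 s
File in Mb = 1 * 8 = 8 Mb
Throughput = 8 / 4 Mbps
Throughput = 2 Mbps

2


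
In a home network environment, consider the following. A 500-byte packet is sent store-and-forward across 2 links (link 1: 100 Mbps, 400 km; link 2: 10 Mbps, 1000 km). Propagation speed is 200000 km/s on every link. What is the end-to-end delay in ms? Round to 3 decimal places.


Packet = 500 bytes = 4000 bits. Store-and-forward: sum (t_trans + t_prop) per link.
Link 1: t_trans = 4000/(100*10^6) s = 0.0400 ms; t_prop = 400/200000 s = 2.0000 ms; subtotal = 2.0400 ms
Link 2: t_trans = 4000/(10*10^6) s = 0.4000 ms; t_prop = 1000/200000 s = 5.0000 ms; subtotal = 5.4000 ms
End-to-end = 2.0400 + 5.4000 = 7.4400 ms -> 7.440 ms (3 dp)

7.440


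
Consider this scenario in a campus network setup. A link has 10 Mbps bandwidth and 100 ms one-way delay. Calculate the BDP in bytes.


Given: bandwidth = 10 Mbps, delay = 100 ms
BDP in bits = 10 * 10^6 * 100 / 1000
BDP in bits = 1000000
BDP in bytes = 1000000 / 8 = 125000

125000


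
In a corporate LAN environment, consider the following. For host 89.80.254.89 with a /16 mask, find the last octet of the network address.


Given: IP = 89.80.254.89, prefix = /16
Subnet mask = 255.255.0.0
Last octet of IP: 89
Last octet of mask: 0
Network last octet = 89 AND 0 = 0

0


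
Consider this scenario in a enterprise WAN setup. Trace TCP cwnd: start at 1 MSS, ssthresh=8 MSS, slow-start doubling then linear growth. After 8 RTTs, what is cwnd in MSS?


RTT 0: cwnd = 1 MSS (initial)
RTT 1: cwnd = 2 MSS (slow start, doubled)
RTT 2: cwnd = 4 MSS (slow start, doubled)
RTT 3: cwnd = 8 MSS (slow start, doubled)
RTT 4: cwnd = 9 MSS (congestion avoidance, +1)
RTT 5: cwnd = 10 MSS (congestion avoidance, +1)
RTT 6: cwnd = 11 MSS (congestion avoidance, +1)
RTT 7: cwnd = 12 MSS (congestion avoidance, +1)
RTT 8: cwnd = 13 MSS (congestion avoidance, +1)

13


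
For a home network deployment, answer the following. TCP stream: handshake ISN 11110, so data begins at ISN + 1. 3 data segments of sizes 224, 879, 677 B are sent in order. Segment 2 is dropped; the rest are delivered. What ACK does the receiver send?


SYN uses sequence number 11110; first data byte = ISN + 1 = 11111.
Segment 1: SEQ = 11111, len = 224 B, covers [11111, 11334]
Segment 2: SEQ = 11335, len = 879 B, covers [11335, 12213] [LOST]
Segment 3: SEQ = 12214, len = 677 B, covers [12214, 12890]
In-order data received: bytes [11111, 11334] (segments 1..1).
Segment 2 missing -> gap begins at byte 11335; later segments buffered out of order.
Cumulative ACK = next expected in-order byte = 11111 + 224 = 11335

11335


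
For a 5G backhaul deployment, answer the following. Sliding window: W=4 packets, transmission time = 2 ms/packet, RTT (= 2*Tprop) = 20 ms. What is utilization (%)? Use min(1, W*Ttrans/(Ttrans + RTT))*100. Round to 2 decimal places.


Given: W = 4, Ttrans = 2 ms, RTT = 20 ms (= 2 * Tprop, Tprop = 10 ms)
Cycle time = Ttrans + RTT = 2 + 20 = 22 ms (first packet sent until its ACK returns)
W * Ttrans = 4 * 2 = 8 ms of sending per cycle
W * Ttrans / (Ttrans + RTT) = 8 / 22 = 0.363636
U = min(1, 0.363636) = 0.363636
U% = 36.36%

36.36


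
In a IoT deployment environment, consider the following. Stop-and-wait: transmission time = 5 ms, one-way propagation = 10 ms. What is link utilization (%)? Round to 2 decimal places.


Given: Ttrans = 5 ms, Tprop = 10 ms
RTT = 2 * Tprop = 2 * 10 = 20 ms
U = Ttrans / (Ttrans + RTT)
U = 5 / (5 + 20)
U = 5 / 25 = 0.2
U% = 20.00%

20.00


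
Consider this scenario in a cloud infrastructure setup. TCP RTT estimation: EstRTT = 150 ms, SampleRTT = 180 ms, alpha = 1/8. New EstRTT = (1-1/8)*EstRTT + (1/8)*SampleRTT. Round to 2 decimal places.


Given: EstRTT = 150 ms, SampleRTT = 180 ms, alpha = 1/8
New EstRTT = (1 - alpha) * EstRTT + alpha * SampleRTT
(7/8) * 150 = 131.25
(1/8) * 180 = 22.5
New EstRTT = 131.25 + 22.5 = 153.75 ms -> 153.75 ms (2 dp)

153.75
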